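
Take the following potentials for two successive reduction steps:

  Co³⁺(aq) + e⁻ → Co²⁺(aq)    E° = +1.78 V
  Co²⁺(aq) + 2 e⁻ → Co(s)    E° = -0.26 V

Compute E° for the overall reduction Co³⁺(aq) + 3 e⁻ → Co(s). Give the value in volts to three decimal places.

Standard free energies of sequential steps add: ΔG°₃ = ΔG°₁ + ΔG°₂, so n₃E°₃ = n₁E°₁ + n₂E°₂.
E°₃ = (1×+1.78 + 2×-0.26) / 3 = (+1.260) / 3 = +0.420 V.
E° values themselves are not directly additive — weighting by electron count is essential.

+0.420 V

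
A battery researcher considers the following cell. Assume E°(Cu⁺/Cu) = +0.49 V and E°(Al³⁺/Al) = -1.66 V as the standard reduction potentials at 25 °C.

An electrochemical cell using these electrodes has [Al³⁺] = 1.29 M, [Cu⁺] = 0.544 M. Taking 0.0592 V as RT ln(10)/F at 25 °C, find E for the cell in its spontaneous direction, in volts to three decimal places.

Cu⁺/Cu is the cathode (higher E°), Al³⁺/Al the anode: E°cell = +0.49 − (-1.66) = +2.15 V, n = 3.
Overall: 3 Cu⁺(aq) + Al(s) → 3 Cu(s) + Al³⁺(aq)
Q = [Al³⁺] / ([Cu⁺]^3); log Q = 0.904.
E = E° − (0.0592/n) log Q = +2.15 − (0.0592/3)(0.904) = +2.132 V.

+2.132 V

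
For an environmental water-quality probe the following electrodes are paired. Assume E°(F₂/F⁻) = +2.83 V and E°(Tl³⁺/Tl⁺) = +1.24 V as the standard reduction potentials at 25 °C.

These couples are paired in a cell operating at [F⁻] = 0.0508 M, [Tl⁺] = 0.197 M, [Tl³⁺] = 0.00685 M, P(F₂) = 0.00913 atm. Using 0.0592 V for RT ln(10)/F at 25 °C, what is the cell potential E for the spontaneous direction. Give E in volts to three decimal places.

+1.649 V

F₂/F⁻ is the cathode (higher E°), Tl³⁺/Tl⁺ the anode: E°cell = +2.83 − (+1.24) = +1.59 V, n = 2.
Overall: F₂(g) + Tl⁺(aq) → 2 F⁻(aq) + Tl³⁺(aq)
Q = [F⁻]^2·[Tl³⁺] / (P(F₂)·[Tl⁺]); log Q = -2.008.
E = E° − (0.0592/n) log Q = +1.59 − (0.0592/2)(-2.008) = +1.649 V.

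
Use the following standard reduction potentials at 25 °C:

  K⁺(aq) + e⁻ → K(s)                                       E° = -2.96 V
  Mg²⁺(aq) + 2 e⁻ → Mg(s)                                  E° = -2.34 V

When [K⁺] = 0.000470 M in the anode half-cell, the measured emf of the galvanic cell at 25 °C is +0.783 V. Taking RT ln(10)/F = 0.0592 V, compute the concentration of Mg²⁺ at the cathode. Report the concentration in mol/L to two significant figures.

Mg²⁺/Mg is the cathode, K⁺/K the anode: E°cell = +0.62 V, n = 2.
Overall reaction: Mg²⁺(aq) + 2 K(s) → Mg(s) + 2 K⁺(aq); Q = [K⁺]^2/[Mg²⁺]^1.
From E = E° − (0.0592/n) log Q: log Q = (E° − E)·n/0.0592 = (+0.62 − (+0.783))·2/0.0592 = -5.5068.
So 1·log[Mg²⁺] = 2·log(0.00047) − log Q = -6.6558 − (-5.5068) = -1.1490; [Mg²⁺] = 10^(-1.1490) ≈ 0.071 M.

0.071 M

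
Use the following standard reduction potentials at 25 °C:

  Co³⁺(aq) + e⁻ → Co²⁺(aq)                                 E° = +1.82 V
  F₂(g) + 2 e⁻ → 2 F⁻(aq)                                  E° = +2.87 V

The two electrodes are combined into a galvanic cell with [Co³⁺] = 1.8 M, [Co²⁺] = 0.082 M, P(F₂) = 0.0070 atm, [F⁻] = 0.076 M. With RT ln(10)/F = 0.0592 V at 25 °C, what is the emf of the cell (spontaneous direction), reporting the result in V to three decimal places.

F₂/F⁻ is the cathode (higher E°), Co³⁺/Co²⁺ the anode: E°cell = +2.87 − (+1.82) = +1.05 V, n = 2.
Overall: F₂(g) + 2 Co²⁺(aq) → 2 F⁻(aq) + 2 Co³⁺(aq)
Q = [F⁻]^2·[Co³⁺]^2 / (P(F₂)·[Co²⁺]^2); log Q = 2.599.
E = E° − (0.0592/n) log Q = +1.05 − (0.0592/2)(2.599) = +0.973 V.

+0.973 V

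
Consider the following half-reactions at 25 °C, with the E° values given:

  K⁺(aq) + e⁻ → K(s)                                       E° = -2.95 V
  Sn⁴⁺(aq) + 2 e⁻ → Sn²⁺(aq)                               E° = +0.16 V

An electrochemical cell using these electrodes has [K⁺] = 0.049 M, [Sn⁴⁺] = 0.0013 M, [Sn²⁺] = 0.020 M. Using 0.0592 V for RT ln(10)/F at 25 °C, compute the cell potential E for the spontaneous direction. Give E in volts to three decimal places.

+3.152 V

Sn⁴⁺/Sn²⁺ is the cathode (higher E°), K⁺/K the anode: E°cell = +0.16 − (-2.95) = +3.11 V, n = 2.
Overall: Sn⁴⁺(aq) + 2 K(s) → Sn²⁺(aq) + 2 K⁺(aq)
Q = [Sn²⁺]·[K⁺]^2 / ([Sn⁴⁺]); log Q = -1.433.
E = E° − (0.0592/n) log Q = +3.11 − (0.0592/2)(-1.433) = +3.152 V.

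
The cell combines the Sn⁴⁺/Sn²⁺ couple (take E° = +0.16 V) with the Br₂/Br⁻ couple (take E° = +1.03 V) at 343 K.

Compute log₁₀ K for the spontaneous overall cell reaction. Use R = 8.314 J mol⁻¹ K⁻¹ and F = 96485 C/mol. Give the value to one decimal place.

Cathode: Br₂/Br⁻; anode: Sn⁴⁺/Sn²⁺. E°cell = (+1.03) − (+0.16) = +0.87 V, with n = 2.
ΔG° = −nFE° = −RT ln K, so ln K = nFE°/(RT) = (2)(96485)(+0.87) / ((8.314)(343)) = 58.871.
log₁₀ K = 58.871 / ln 10 = 25.6.

25.6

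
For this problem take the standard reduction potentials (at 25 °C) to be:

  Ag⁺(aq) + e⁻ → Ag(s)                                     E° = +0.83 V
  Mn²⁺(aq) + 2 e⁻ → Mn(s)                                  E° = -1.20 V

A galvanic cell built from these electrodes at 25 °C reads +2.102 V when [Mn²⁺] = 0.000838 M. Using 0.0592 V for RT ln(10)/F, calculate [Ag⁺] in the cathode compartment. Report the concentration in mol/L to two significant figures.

Ag⁺/Ag is the cathode, Mn²⁺/Mn the anode: E°cell = +2.03 V, n = 2.
Overall reaction: 2 Ag⁺(aq) + Mn(s) → 2 Ag(s) + Mn²⁺(aq); Q = [Mn²⁺]^1/[Ag⁺]^2.
From E = E° − (0.0592/n) log Q: log Q = (E° − E)·n/0.0592 = (+2.03 − (+2.102))·2/0.0592 = -2.4324.
So 2·log[Ag⁺] = 1·log(0.000838) − log Q = -3.0768 − (-2.4324) = -0.6444; log[Ag⁺] = -0.6444 / 2 = -0.3222; [Ag⁺] = 10^(-0.3222) ≈ 0.48 M.

0.48 M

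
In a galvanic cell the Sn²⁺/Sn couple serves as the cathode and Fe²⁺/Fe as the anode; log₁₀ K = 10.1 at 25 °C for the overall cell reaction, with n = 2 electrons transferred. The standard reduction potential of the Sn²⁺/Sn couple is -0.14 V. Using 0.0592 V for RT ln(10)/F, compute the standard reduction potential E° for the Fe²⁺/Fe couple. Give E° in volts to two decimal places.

-0.44 V

E°cell = (0.0592/n)·log K = (0.0592/2)(10.1) = +0.299 V.
Since Sn²⁺/Sn is the cathode and Fe²⁺/Fe the anode, E°cell = E°(Sn²⁺/Sn) − E°(Fe²⁺/Fe).
So E°(Fe²⁺/Fe) = E°(Sn²⁺/Sn) − E°cell = (-0.14) − (+0.299) = -0.44 V.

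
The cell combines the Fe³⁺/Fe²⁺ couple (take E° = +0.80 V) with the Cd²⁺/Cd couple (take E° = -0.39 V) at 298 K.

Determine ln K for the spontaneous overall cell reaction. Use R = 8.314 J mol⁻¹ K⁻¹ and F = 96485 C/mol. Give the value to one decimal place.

92.7

Cathode: Fe³⁺/Fe²⁺; anode: Cd²⁺/Cd. E°cell = (+0.80) − (-0.39) = +1.19 V, with n = 2.
ΔG° = −nFE° = −RT ln K, so ln K = nFE°/(RT) = (2)(96485)(+1.19) / ((8.314)(298)) = 92.685.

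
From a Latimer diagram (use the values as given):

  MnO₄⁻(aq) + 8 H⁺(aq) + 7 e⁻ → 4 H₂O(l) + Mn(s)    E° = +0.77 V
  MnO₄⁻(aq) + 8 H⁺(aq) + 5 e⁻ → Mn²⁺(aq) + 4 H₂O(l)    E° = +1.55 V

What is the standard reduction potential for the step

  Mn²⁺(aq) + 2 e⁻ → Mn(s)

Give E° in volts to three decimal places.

Sequential free energies add, so n₃E°₃ = n₁E°₁ + n₂E°₂.
With n₃ = 7, and the known step contributing 5×(+1.55) V, the unknown satisfies 2·E° = 7×(+0.77) − 5×(+1.55) = -2.360.
E° = -2.360 / 2 = -1.180 V.

-1.180 V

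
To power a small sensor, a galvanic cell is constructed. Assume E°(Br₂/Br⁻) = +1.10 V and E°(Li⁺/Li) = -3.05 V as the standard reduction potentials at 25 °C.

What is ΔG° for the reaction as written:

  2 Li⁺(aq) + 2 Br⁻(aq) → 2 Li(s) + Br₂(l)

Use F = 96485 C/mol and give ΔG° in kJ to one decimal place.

As written, Li⁺/Li is reduced (cathode) and Br₂/Br⁻ is oxidised (anode), so E°cell = (-3.05) − (+1.10) = -4.15 V.
Balancing electrons gives n = 2.
ΔG° = −nFE° = −(2)(96485)(-4.15) = 800,826 J = +800.8 kJ.

+800.8 kJ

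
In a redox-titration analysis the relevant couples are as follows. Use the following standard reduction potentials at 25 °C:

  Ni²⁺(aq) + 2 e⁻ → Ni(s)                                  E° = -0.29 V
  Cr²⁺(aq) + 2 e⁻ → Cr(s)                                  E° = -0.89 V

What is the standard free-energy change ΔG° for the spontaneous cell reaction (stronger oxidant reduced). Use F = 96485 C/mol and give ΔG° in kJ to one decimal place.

-115.8 kJ

Ni²⁺/Ni (E° = -0.29 V) is the cathode; Cr²⁺/Cr (E° = -0.89 V) is the anode, so E°cell = +0.60 V.
Balancing electrons gives n = 2 (lcm of 2 and 2).
ΔG° = −nFE° = −(2)(96485)(+0.60) = -115,782 J = -115.8 kJ.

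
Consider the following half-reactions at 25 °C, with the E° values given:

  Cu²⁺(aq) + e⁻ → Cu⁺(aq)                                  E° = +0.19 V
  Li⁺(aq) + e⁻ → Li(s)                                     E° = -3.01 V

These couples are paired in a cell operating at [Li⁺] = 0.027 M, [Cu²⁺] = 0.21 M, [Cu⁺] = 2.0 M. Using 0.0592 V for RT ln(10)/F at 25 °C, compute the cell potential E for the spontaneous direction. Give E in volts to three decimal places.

Cu²⁺/Cu⁺ is the cathode (higher E°), Li⁺/Li the anode: E°cell = +0.19 − (-3.01) = +3.20 V, n = 1.
Overall: Cu²⁺(aq) + Li(s) → Cu⁺(aq) + Li⁺(aq)
Q = [Cu⁺]·[Li⁺] / ([Cu²⁺]); log Q = -0.590.
E = E° − (0.0592/n) log Q = +3.20 − (0.0592/1)(-0.590) = +3.235 V.

+3.235 V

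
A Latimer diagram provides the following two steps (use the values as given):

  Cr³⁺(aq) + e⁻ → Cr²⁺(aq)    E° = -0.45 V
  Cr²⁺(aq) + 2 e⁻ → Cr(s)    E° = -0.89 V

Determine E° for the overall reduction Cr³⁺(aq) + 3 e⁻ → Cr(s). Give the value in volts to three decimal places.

-0.743 V

Since ΔG° = −nFE° is additive over sequential reductions, n₃E°₃ = n₁E°₁ + n₂E°₂.
E°₃ = (1×-0.45 + 2×-0.89) / 3 = (-2.230) / 3 = -0.743 V.
E° values themselves are not directly additive — weighting by electron count is essential.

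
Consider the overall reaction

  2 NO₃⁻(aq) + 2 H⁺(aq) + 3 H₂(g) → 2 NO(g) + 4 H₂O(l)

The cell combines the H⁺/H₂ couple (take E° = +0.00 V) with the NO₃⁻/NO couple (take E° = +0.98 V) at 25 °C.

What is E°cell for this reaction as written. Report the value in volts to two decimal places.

The NO₃⁻/NO couple has the higher reduction potential, so it is the cathode; H⁺/H₂ is oxidised at the anode.
E°cell = E°(cathode) − E°(anode) = (+0.98) − (+0.00) = +0.98 V.

+0.98 V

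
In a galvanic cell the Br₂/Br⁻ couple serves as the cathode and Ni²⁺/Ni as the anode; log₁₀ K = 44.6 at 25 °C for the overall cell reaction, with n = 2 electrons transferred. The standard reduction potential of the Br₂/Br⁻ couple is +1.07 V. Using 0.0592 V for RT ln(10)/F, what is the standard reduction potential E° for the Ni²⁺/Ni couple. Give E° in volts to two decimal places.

-0.25 V

E°cell = (0.0592/n)·log K = (0.0592/2)(44.6) = +1.320 V.
Since Br₂/Br⁻ is the cathode and Ni²⁺/Ni the anode, E°cell = E°(Br₂/Br⁻) − E°(Ni²⁺/Ni).
So E°(Ni²⁺/Ni) = E°(Br₂/Br⁻) − E°cell = (+1.07) − (+1.320) = -0.25 V.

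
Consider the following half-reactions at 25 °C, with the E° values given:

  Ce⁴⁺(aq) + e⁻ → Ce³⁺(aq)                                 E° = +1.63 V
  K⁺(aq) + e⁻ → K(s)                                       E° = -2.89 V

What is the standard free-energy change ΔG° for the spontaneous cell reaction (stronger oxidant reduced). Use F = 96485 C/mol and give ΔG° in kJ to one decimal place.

Ce⁴⁺/Ce³⁺ (E° = +1.63 V) is the cathode; K⁺/K (E° = -2.89 V) is the anode, so E°cell = +4.52 V.
Balancing electrons gives n = 1 (lcm of 1 and 1).
ΔG° = −nFE° = −(1)(96485)(+4.52) = -436,112 J = -436.1 kJ.

-436.1 kJ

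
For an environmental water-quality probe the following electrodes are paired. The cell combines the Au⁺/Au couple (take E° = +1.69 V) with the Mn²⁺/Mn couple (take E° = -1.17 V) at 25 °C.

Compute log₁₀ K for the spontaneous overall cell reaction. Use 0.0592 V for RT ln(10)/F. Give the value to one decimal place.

Cathode: Au⁺/Au; anode: Mn²⁺/Mn. E°cell = +2.86 V, n = 2.
log K = nE°cell / 0.0592 = (2)(+2.86) / 0.0592 = 96.6.

96.6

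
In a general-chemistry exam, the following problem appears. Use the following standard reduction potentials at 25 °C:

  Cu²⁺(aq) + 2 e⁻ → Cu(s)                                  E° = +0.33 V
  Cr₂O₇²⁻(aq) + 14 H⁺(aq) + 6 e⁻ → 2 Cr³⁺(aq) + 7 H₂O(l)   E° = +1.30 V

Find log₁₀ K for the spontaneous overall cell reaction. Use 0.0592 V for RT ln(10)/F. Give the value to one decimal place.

98.3

Cathode: Cr₂O₇²⁻/Cr³⁺; anode: Cu²⁺/Cu. E°cell = +0.97 V, n = 6.
log K = nE°cell / 0.0592 = (6)(+0.97) / 0.0592 = 98.3.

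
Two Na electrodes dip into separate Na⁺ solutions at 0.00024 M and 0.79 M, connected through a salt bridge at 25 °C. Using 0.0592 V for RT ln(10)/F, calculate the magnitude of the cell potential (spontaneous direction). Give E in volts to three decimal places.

+0.208 V

For a concentration cell E°cell = 0. The 0.79 M side is the cathode (reduction is favoured where [Na⁺] is higher).
With n = 1, E = −(0.0592/1) log([Na⁺]ₐₙ/[Na⁺]꜀ₐₜ) = −(0.0592/1) log(0.00024/0.79) = −(0.0592/1)(-3.517) = +0.208 V.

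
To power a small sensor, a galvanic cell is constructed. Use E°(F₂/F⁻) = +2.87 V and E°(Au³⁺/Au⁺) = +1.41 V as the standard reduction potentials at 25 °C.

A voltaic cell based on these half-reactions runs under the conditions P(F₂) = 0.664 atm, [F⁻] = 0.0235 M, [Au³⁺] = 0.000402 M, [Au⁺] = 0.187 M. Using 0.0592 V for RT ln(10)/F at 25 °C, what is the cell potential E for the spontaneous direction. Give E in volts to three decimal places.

F₂/F⁻ is the cathode (higher E°), Au³⁺/Au⁺ the anode: E°cell = +2.87 − (+1.41) = +1.46 V, n = 2.
Overall: F₂(g) + Au⁺(aq) → 2 F⁻(aq) + Au³⁺(aq)
Q = [F⁻]^2·[Au³⁺] / (P(F₂)·[Au⁺]); log Q = -5.748.
E = E° − (0.0592/n) log Q = +1.46 − (0.0592/2)(-5.748) = +1.630 V.

+1.630 V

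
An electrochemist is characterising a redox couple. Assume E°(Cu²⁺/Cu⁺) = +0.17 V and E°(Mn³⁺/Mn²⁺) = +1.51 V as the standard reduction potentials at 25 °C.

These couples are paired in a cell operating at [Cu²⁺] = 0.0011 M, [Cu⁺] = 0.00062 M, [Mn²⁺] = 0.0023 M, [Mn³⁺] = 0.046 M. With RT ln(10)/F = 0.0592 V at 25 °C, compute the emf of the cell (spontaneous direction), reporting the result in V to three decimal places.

+1.402 V

Mn³⁺/Mn²⁺ is the cathode (higher E°), Cu²⁺/Cu⁺ the anode: E°cell = +1.51 − (+0.17) = +1.34 V, n = 1.
Overall: Mn³⁺(aq) + Cu⁺(aq) → Mn²⁺(aq) + Cu²⁺(aq)
Q = [Mn²⁺]·[Cu²⁺] / ([Mn³⁺]·[Cu⁺]); log Q = -1.052.
E = E° − (0.0592/n) log Q = +1.34 − (0.0592/1)(-1.052) = +1.402 V.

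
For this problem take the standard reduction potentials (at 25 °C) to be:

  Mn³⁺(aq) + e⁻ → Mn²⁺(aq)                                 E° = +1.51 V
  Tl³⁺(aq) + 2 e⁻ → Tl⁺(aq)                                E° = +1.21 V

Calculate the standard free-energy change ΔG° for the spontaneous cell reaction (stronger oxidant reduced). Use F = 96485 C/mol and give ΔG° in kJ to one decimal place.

-57.9 kJ

Mn³⁺/Mn²⁺ (E° = +1.51 V) is the cathode; Tl³⁺/Tl⁺ (E° = +1.21 V) is the anode, so E°cell = +0.30 V.
Balancing electrons gives n = 2 (lcm of 1 and 2).
ΔG° = −nFE° = −(2)(96485)(+0.30) = -57,891 J = -57.9 kJ.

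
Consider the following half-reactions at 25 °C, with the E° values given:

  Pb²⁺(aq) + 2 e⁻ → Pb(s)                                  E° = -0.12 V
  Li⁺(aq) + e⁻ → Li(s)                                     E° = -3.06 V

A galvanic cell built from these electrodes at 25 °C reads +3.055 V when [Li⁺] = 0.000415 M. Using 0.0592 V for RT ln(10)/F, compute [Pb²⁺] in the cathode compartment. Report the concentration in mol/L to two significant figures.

Pb²⁺/Pb is the cathode, Li⁺/Li the anode: E°cell = +2.94 V, n = 2.
Overall reaction: Pb²⁺(aq) + 2 Li(s) → Pb(s) + 2 Li⁺(aq); Q = [Li⁺]^2/[Pb²⁺]^1.
From E = E° − (0.0592/n) log Q: log Q = (E° − E)·n/0.0592 = (+2.94 − (+3.055))·2/0.0592 = -3.8851.
So 1·log[Pb²⁺] = 2·log(0.000415) − log Q = -6.7639 − (-3.8851) = -2.8788; [Pb²⁺] = 10^(-2.8788) ≈ 0.0013 M.

0.0013 M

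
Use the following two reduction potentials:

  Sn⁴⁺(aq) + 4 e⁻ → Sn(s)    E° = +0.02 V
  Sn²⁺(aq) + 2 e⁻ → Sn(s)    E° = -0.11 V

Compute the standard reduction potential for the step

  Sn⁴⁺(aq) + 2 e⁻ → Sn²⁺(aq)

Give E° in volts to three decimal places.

Sequential free energies add, so n₃E°₃ = n₁E°₁ + n₂E°₂.
With n₃ = 4, and the known step contributing 2×(-0.11) V, the unknown satisfies 2·E° = 4×(+0.02) − 2×(-0.11) = +0.300.
E° = +0.300 / 2 = +0.150 V.

+0.150 V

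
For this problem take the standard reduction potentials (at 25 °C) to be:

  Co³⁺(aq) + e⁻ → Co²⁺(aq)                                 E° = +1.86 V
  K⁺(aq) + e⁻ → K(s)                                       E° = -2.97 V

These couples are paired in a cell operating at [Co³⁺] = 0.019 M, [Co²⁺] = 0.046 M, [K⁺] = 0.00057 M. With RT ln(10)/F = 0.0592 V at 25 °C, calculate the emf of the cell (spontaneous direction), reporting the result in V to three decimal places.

+4.999 V

Co³⁺/Co²⁺ is the cathode (higher E°), K⁺/K the anode: E°cell = +1.86 − (-2.97) = +4.83 V, n = 1.
Overall: Co³⁺(aq) + K(s) → Co²⁺(aq) + K⁺(aq)
Q = [Co²⁺]·[K⁺] / ([Co³⁺]); log Q = -2.860.
E = E° − (0.0592/n) log Q = +4.83 − (0.0592/1)(-2.860) = +4.999 V.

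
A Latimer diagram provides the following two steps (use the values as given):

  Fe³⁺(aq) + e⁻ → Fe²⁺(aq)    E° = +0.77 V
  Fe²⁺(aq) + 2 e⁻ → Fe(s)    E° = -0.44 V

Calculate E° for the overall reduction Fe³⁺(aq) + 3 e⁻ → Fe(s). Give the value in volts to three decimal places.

-0.037 V

Since ΔG° = −nFE° is additive over sequential reductions, n₃E°₃ = n₁E°₁ + n₂E°₂.
E°₃ = (1×+0.77 + 2×-0.44) / 3 = (-0.110) / 3 = -0.037 V.
Simply averaging or adding the two E° values would be wrong; the electron-weighted sum is required.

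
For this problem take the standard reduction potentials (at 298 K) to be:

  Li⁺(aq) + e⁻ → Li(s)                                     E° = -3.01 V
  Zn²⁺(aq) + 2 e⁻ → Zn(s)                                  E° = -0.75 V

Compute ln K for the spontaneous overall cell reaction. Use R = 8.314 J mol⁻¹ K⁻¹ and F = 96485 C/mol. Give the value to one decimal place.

176.0

Cathode: Zn²⁺/Zn; anode: Li⁺/Li. E°cell = (-0.75) − (-3.01) = +2.26 V, with n = 2.
ΔG° = −nFE° = −RT ln K, so ln K = nFE°/(RT) = (2)(96485)(+2.26) / ((8.314)(298)) = 176.024.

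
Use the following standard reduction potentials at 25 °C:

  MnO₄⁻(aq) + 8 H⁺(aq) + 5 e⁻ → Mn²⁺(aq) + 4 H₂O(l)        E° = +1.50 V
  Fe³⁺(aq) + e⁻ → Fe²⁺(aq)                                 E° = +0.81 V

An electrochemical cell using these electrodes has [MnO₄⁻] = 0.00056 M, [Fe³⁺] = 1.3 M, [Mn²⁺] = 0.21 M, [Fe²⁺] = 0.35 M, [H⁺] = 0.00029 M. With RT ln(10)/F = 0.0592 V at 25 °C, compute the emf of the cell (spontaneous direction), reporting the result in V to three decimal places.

MnO₄⁻/Mn²⁺ is the cathode (higher E°), Fe³⁺/Fe²⁺ the anode: E°cell = +1.50 − (+0.81) = +0.69 V, n = 5.
Overall: MnO₄⁻(aq) + 8 H⁺(aq) + 5 Fe²⁺(aq) → Mn²⁺(aq) + 4 H₂O(l) + 5 Fe³⁺(aq)
Q = [Mn²⁺]·[Fe³⁺]^5 / ([MnO₄⁻]·[H⁺]^8·[Fe²⁺]^5); log Q = 33.724.
E = E° − (0.0592/n) log Q = +0.69 − (0.0592/5)(33.724) = +0.291 V.

+0.291 V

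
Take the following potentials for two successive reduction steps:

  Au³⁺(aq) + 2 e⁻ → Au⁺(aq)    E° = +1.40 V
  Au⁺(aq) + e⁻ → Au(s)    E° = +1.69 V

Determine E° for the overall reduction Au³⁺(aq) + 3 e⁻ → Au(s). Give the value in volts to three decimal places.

+1.497 V

Standard free energies of sequential steps add: ΔG°₃ = ΔG°₁ + ΔG°₂, so n₃E°₃ = n₁E°₁ + n₂E°₂.
E°₃ = (2×+1.40 + 1×+1.69) / 3 = (+4.490) / 3 = +1.497 V.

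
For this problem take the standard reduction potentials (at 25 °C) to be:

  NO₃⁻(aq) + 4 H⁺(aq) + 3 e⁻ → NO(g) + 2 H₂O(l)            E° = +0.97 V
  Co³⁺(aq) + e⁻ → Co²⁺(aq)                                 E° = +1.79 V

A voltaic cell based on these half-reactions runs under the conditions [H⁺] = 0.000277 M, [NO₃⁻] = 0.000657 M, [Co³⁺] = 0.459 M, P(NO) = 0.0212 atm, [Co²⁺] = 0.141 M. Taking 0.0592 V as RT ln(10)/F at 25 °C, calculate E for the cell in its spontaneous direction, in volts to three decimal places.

Co³⁺/Co²⁺ is the cathode (higher E°), NO₃⁻/NO the anode: E°cell = +1.79 − (+0.97) = +0.82 V, n = 3.
Overall: 3 Co³⁺(aq) + NO(g) + 2 H₂O(l) → 3 Co²⁺(aq) + NO₃⁻(aq) + 4 H⁺(aq)
Q = [Co²⁺]^3·[NO₃⁻]·[H⁺]^4 / ([Co³⁺]^3·P(NO)); log Q = -17.277.
E = E° − (0.0592/n) log Q = +0.82 − (0.0592/3)(-17.277) = +1.161 V.

+1.161 V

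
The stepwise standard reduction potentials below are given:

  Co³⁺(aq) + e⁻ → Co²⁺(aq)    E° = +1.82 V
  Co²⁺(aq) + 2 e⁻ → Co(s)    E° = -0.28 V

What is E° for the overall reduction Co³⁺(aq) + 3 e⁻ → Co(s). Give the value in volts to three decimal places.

+0.420 V

Standard free energies of sequential steps add: ΔG°₃ = ΔG°₁ + ΔG°₂, so n₃E°₃ = n₁E°₁ + n₂E°₂.
E°₃ = (1×+1.82 + 2×-0.28) / 3 = (+1.260) / 3 = +0.420 V.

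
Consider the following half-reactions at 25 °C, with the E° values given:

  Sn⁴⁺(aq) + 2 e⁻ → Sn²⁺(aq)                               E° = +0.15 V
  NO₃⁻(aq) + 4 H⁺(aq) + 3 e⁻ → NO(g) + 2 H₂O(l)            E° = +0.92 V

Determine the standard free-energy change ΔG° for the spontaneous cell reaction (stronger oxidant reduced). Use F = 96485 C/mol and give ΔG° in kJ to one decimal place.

NO₃⁻/NO (E° = +0.92 V) is the cathode; Sn⁴⁺/Sn²⁺ (E° = +0.15 V) is the anode, so E°cell = +0.77 V.
Balancing electrons gives n = 6 (lcm of 3 and 2).
ΔG° = −nFE° = −(6)(96485)(+0.77) = -445,761 J = -445.8 kJ.

-445.8 kJ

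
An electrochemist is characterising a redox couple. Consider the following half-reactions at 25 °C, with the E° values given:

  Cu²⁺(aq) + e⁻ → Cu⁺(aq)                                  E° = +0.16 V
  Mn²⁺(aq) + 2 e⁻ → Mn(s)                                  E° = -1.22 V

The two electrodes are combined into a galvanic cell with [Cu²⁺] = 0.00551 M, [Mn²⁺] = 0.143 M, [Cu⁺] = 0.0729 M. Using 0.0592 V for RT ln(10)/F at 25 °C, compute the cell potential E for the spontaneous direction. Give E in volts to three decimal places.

Cu²⁺/Cu⁺ is the cathode (higher E°), Mn²⁺/Mn the anode: E°cell = +0.16 − (-1.22) = +1.38 V, n = 2.
Overall: 2 Cu²⁺(aq) + Mn(s) → 2 Cu⁺(aq) + Mn²⁺(aq)
Q = [Cu⁺]^2·[Mn²⁺] / ([Cu²⁺]^2); log Q = 1.398.
E = E° − (0.0592/n) log Q = +1.38 − (0.0592/2)(1.398) = +1.339 V.

+1.339 V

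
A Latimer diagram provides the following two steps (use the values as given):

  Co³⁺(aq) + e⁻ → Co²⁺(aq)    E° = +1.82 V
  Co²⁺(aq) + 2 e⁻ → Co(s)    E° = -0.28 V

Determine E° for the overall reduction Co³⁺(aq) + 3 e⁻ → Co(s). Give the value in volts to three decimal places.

+0.420 V

Since ΔG° = −nFE° is additive over sequential reductions, n₃E°₃ = n₁E°₁ + n₂E°₂.
E°₃ = (1×+1.82 + 2×-0.28) / 3 = (+1.260) / 3 = +0.420 V.
E° values themselves are not directly additive — weighting by electron count is essential.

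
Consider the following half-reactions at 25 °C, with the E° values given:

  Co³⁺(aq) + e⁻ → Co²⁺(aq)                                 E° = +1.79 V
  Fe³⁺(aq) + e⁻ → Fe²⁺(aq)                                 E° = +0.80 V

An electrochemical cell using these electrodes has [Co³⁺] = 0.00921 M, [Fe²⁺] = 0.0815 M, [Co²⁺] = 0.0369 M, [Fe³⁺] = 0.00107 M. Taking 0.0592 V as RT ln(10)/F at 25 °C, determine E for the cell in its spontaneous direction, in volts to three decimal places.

Co³⁺/Co²⁺ is the cathode (higher E°), Fe³⁺/Fe²⁺ the anode: E°cell = +1.79 − (+0.80) = +0.99 V, n = 1.
Overall: Co³⁺(aq) + Fe²⁺(aq) → Co²⁺(aq) + Fe³⁺(aq)
Q = [Co²⁺]·[Fe³⁺] / ([Co³⁺]·[Fe²⁺]); log Q = -1.279.
E = E° − (0.0592/n) log Q = +0.99 − (0.0592/1)(-1.279) = +1.066 V.

+1.066 V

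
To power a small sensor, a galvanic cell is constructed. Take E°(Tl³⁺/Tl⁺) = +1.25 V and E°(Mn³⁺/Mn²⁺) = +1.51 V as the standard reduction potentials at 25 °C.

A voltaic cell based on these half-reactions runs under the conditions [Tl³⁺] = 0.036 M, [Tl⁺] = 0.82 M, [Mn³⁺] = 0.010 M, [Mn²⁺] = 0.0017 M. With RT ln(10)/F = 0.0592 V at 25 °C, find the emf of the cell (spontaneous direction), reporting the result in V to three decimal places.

+0.346 V

Mn³⁺/Mn²⁺ is the cathode (higher E°), Tl³⁺/Tl⁺ the anode: E°cell = +1.51 − (+1.25) = +0.26 V, n = 2.
Overall: 2 Mn³⁺(aq) + Tl⁺(aq) → 2 Mn²⁺(aq) + Tl³⁺(aq)
Q = [Mn²⁺]^2·[Tl³⁺] / ([Mn³⁺]^2·[Tl⁺]); log Q = -2.897.
E = E° − (0.0592/n) log Q = +0.26 − (0.0592/2)(-2.897) = +0.346 V.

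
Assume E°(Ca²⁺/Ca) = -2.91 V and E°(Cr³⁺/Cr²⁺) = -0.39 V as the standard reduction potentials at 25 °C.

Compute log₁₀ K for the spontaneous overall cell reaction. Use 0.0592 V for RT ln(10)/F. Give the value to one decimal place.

85.1

Cathode: Cr³⁺/Cr²⁺; anode: Ca²⁺/Ca. E°cell = +2.52 V, n = 2.
log K = nE°cell / 0.0592 = (2)(+2.52) / 0.0592 = 85.1.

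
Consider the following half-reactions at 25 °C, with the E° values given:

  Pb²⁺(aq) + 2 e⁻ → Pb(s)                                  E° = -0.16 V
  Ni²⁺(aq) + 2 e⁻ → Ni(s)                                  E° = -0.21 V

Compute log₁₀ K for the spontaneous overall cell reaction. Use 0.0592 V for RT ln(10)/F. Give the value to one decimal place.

1.7

Cathode: Pb²⁺/Pb; anode: Ni²⁺/Ni. E°cell = +0.05 V, n = 2.
log K = nE°cell / 0.0592 = (2)(+0.05) / 0.0592 = 1.7.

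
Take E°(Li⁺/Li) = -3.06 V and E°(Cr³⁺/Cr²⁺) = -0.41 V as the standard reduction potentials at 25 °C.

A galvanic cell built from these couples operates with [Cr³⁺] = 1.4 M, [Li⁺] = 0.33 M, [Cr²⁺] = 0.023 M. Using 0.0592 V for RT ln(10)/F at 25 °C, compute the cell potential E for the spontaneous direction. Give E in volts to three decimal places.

+2.784 V

Cr³⁺/Cr²⁺ is the cathode (higher E°), Li⁺/Li the anode: E°cell = -0.41 − (-3.06) = +2.65 V, n = 1.
Overall: Cr³⁺(aq) + Li(s) → Cr²⁺(aq) + Li⁺(aq)
Q = [Cr²⁺]·[Li⁺] / ([Cr³⁺]); log Q = -2.266.
E = E° − (0.0592/n) log Q = +2.65 − (0.0592/1)(-2.266) = +2.784 V.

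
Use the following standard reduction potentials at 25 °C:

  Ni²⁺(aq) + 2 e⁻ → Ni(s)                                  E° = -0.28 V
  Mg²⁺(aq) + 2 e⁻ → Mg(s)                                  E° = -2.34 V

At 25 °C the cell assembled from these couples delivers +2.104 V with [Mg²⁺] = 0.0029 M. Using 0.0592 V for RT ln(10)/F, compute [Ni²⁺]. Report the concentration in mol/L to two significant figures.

0.089 M

Ni²⁺/Ni is the cathode, Mg²⁺/Mg the anode: E°cell = +2.06 V, n = 2.
Overall reaction: Ni²⁺(aq) + Mg(s) → Ni(s) + Mg²⁺(aq); Q = [Mg²⁺]^1/[Ni²⁺]^1.
From E = E° − (0.0592/n) log Q: log Q = (E° − E)·n/0.0592 = (+2.06 − (+2.104))·2/0.0592 = -1.4865.
So 1·log[Ni²⁺] = 1·log(0.0029) − log Q = -2.5376 − (-1.4865) = -1.0511; [Ni²⁺] = 10^(-1.0511) ≈ 0.089 M.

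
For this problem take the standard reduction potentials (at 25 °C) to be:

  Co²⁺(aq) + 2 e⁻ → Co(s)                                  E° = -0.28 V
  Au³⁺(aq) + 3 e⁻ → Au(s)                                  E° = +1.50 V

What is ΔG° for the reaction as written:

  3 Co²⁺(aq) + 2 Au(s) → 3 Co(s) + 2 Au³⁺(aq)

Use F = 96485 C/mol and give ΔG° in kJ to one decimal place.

+1030.5 kJ

As written, Co²⁺/Co is reduced (cathode) and Au³⁺/Au is oxidised (anode), so E°cell = (-0.28) − (+1.50) = -1.78 V.
Balancing electrons gives n = 6.
ΔG° = −nFE° = −(6)(96485)(-1.78) = 1,030,460 J = +1030.5 kJ.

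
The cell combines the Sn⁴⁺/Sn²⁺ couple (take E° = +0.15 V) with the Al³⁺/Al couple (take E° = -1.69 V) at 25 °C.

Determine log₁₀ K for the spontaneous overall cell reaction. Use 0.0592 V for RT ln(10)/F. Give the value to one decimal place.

Cathode: Sn⁴⁺/Sn²⁺; anode: Al³⁺/Al. E°cell = +1.84 V, n = 6.
log K = nE°cell / 0.0592 = (6)(+1.84) / 0.0592 = 186.5.

186.5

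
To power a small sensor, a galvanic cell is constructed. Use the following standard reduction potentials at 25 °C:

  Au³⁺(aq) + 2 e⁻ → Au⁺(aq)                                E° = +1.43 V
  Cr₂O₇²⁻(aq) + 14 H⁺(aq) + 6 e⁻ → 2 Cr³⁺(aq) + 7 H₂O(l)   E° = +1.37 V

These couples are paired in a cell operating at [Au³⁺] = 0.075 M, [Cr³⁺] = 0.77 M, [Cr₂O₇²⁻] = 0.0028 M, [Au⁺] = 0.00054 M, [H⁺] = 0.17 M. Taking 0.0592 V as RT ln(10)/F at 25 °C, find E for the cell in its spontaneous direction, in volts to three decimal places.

+0.253 V

Au³⁺/Au⁺ is the cathode (higher E°), Cr₂O₇²⁻/Cr³⁺ the anode: E°cell = +1.43 − (+1.37) = +0.06 V, n = 6.
Overall: 3 Au³⁺(aq) + 2 Cr³⁺(aq) + 7 H₂O(l) → 3 Au⁺(aq) + Cr₂O₇²⁻(aq) + 14 H⁺(aq)
Q = [Au⁺]^3·[Cr₂O₇²⁻]·[H⁺]^14 / ([Au³⁺]^3·[Cr³⁺]^2); log Q = -19.528.
E = E° − (0.0592/n) log Q = +0.06 − (0.0592/6)(-19.528) = +0.253 V.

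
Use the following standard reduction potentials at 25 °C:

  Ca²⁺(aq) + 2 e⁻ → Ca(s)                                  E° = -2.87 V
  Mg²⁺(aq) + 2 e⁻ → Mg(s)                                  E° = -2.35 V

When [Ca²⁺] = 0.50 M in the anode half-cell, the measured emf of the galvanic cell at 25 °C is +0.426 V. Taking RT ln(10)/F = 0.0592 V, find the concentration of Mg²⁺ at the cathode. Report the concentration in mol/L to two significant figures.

Mg²⁺/Mg is the cathode, Ca²⁺/Ca the anode: E°cell = +0.52 V, n = 2.
Overall reaction: Mg²⁺(aq) + Ca(s) → Mg(s) + Ca²⁺(aq); Q = [Ca²⁺]^1/[Mg²⁺]^1.
From E = E° − (0.0592/n) log Q: log Q = (E° − E)·n/0.0592 = (+0.52 − (+0.426))·2/0.0592 = 3.1757.
So 1·log[Mg²⁺] = 1·log(0.5) − log Q = -0.3010 − (3.1757) = -3.4767; [Mg²⁺] = 10^(-3.4767) ≈ 0.00033 M.

0.00033 M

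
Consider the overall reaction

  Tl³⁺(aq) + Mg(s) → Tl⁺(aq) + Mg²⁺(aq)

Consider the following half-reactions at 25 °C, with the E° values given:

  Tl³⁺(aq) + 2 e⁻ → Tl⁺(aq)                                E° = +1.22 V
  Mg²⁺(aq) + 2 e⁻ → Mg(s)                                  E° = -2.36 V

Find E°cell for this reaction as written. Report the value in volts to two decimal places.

The Tl³⁺/Tl⁺ couple has the higher reduction potential, so it is the cathode; Mg²⁺/Mg is oxidised at the anode.
E°cell = E°(cathode) − E°(anode) = (+1.22) − (-2.36) = +3.58 V.
Since E°cell > 0, the reaction is spontaneous under standard conditions.

+3.58 V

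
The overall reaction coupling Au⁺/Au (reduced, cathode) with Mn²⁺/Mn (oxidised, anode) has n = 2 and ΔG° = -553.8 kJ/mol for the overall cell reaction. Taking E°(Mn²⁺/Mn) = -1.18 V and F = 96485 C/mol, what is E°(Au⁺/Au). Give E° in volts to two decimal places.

E°cell = −ΔG°/(nF) = −(-553.8×10³)/((2)(96485)) = +2.870 V.
Since Au⁺/Au is the cathode and Mn²⁺/Mn the anode, E°cell = E°(Au⁺/Au) − E°(Mn²⁺/Mn).
So E°(Au⁺/Au) = E°cell + E°(Mn²⁺/Mn) = +2.870 + (-1.18) = +1.69 V.

+1.69 V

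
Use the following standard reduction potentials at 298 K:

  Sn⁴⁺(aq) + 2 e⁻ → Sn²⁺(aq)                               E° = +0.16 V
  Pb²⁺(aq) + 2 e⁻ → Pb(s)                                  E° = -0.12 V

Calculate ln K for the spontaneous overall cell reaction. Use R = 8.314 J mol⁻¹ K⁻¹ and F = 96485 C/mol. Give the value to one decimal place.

21.8

Cathode: Sn⁴⁺/Sn²⁺; anode: Pb²⁺/Pb. E°cell = (+0.16) − (-0.12) = +0.28 V, with n = 2.
ΔG° = −nFE° = −RT ln K, so ln K = nFE°/(RT) = (2)(96485)(+0.28) / ((8.314)(298)) = 21.808.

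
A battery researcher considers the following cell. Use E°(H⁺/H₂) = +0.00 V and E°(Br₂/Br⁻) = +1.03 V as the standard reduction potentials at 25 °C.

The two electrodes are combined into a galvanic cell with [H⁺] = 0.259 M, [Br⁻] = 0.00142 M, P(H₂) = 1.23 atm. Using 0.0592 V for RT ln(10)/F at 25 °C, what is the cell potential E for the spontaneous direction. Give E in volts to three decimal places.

Br₂/Br⁻ is the cathode (higher E°), H⁺/H₂ the anode: E°cell = +1.03 − (+0.00) = +1.03 V, n = 2.
Overall: Br₂(l) + H₂(g) → 2 Br⁻(aq) + 2 H⁺(aq)
Q = [Br⁻]^2·[H⁺]^2 / (P(H₂)); log Q = -6.959.
E = E° − (0.0592/n) log Q = +1.03 − (0.0592/2)(-6.959) = +1.236 V.

+1.236 V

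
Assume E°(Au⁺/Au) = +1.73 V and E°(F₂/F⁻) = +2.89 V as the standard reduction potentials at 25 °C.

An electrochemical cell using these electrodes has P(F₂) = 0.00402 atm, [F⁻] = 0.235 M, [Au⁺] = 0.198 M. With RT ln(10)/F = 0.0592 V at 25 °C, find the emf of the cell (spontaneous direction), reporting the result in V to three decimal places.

+1.168 V

F₂/F⁻ is the cathode (higher E°), Au⁺/Au the anode: E°cell = +2.89 − (+1.73) = +1.16 V, n = 2.
Overall: F₂(g) + 2 Au(s) → 2 F⁻(aq) + 2 Au⁺(aq)
Q = [F⁻]^2·[Au⁺]^2 / (P(F₂)); log Q = -0.269.
E = E° − (0.0592/n) log Q = +1.16 − (0.0592/2)(-0.269) = +1.168 V.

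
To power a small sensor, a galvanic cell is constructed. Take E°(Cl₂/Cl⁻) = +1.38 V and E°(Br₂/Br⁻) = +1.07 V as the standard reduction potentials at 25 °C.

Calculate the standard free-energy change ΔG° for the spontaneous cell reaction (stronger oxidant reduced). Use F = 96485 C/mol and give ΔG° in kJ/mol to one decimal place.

Cl₂/Cl⁻ (E° = +1.38 V) is the cathode; Br₂/Br⁻ (E° = +1.07 V) is the anode, so E°cell = +0.31 V.
Balancing electrons gives n = 2 (lcm of 2 and 2).
ΔG° = −nFE° = −(2)(96485)(+0.31) = -59,821 J = -59.8 kJ/mol.

-59.8 kJ/mol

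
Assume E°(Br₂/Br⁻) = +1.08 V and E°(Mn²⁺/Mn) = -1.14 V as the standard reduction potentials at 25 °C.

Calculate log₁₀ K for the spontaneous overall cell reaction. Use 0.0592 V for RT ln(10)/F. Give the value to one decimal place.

Cathode: Br₂/Br⁻; anode: Mn²⁺/Mn. E°cell = +2.22 V, n = 2.
log K = nE°cell / 0.0592 = (2)(+2.22) / 0.0592 = 75.0.

75.0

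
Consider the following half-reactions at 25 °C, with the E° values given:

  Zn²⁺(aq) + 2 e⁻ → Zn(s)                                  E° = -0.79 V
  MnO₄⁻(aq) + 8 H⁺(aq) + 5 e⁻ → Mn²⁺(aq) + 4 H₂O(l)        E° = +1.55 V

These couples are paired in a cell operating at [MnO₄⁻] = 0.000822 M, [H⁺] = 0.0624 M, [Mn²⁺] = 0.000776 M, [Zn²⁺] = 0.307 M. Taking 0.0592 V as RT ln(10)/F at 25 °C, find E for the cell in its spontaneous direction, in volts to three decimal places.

MnO₄⁻/Mn²⁺ is the cathode (higher E°), Zn²⁺/Zn the anode: E°cell = +1.55 − (-0.79) = +2.34 V, n = 10.
Overall: 2 MnO₄⁻(aq) + 16 H⁺(aq) + 5 Zn(s) → 2 Mn²⁺(aq) + 8 H₂O(l) + 5 Zn²⁺(aq)
Q = [Mn²⁺]^2·[Zn²⁺]^5 / ([MnO₄⁻]^2·[H⁺]^16); log Q = 16.663.
E = E° − (0.0592/n) log Q = +2.34 − (0.0592/10)(16.663) = +2.241 V.

+2.241 V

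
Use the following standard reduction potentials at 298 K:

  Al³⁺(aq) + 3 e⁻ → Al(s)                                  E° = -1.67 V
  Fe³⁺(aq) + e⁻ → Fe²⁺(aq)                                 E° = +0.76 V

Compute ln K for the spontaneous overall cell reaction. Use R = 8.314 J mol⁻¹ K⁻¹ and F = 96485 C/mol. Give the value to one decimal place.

283.9

Cathode: Fe³⁺/Fe²⁺; anode: Al³⁺/Al. E°cell = (+0.76) − (-1.67) = +2.43 V, with n = 3.
ΔG° = −nFE° = −RT ln K, so ln K = nFE°/(RT) = (3)(96485)(+2.43) / ((8.314)(298)) = 283.897.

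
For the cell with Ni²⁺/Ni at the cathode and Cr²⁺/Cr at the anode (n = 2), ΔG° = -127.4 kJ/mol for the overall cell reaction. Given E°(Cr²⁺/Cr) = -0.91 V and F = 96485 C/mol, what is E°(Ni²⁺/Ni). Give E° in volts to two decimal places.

E°cell = −ΔG°/(nF) = −(-127.4×10³)/((2)(96485)) = +0.660 V.
Since Ni²⁺/Ni is the cathode and Cr²⁺/Cr the anode, E°cell = E°(Ni²⁺/Ni) − E°(Cr²⁺/Cr).
So E°(Ni²⁺/Ni) = E°cell + E°(Cr²⁺/Cr) = +0.660 + (-0.91) = -0.25 V.

-0.25 V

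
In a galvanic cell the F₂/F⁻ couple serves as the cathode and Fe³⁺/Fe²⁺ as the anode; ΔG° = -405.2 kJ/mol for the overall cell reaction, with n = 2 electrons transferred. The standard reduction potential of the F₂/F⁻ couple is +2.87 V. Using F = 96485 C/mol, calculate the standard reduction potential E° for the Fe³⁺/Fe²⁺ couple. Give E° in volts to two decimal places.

E°cell = −ΔG°/(nF) = −(-405.2×10³)/((2)(96485)) = +2.100 V.
Since F₂/F⁻ is the cathode and Fe³⁺/Fe²⁺ the anode, E°cell = E°(F₂/F⁻) − E°(Fe³⁺/Fe²⁺).
So E°(Fe³⁺/Fe²⁺) = E°(F₂/F⁻) − E°cell = (+2.87) − (+2.100) = +0.77 V.

+0.77 V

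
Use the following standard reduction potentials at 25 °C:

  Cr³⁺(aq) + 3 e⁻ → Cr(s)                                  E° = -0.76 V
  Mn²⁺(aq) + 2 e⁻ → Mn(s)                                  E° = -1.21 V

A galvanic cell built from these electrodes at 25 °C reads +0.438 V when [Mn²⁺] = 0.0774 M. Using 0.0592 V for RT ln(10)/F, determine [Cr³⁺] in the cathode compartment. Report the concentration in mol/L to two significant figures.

0.0053 M

Cr³⁺/Cr is the cathode, Mn²⁺/Mn the anode: E°cell = +0.45 V, n = 6.
Overall reaction: 2 Cr³⁺(aq) + 3 Mn(s) → 2 Cr(s) + 3 Mn²⁺(aq); Q = [Mn²⁺]^3/[Cr³⁺]^2.
From E = E° − (0.0592/n) log Q: log Q = (E° − E)·n/0.0592 = (+0.45 − (+0.438))·6/0.0592 = 1.2162.
So 2·log[Cr³⁺] = 3·log(0.0774) − log Q = -3.3338 − (1.2162) = -4.5500; log[Cr³⁺] = -4.5500 / 2 = -2.2750; [Cr³⁺] = 10^(-2.2750) ≈ 0.0053 M.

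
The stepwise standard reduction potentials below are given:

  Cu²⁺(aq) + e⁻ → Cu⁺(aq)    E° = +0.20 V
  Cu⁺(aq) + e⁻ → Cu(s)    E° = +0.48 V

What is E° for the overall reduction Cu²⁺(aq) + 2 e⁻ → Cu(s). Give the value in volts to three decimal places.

+0.340 V

Since ΔG° = −nFE° is additive over sequential reductions, n₃E°₃ = n₁E°₁ + n₂E°₂.
E°₃ = (1×+0.20 + 1×+0.48) / 2 = (+0.680) / 2 = +0.340 V.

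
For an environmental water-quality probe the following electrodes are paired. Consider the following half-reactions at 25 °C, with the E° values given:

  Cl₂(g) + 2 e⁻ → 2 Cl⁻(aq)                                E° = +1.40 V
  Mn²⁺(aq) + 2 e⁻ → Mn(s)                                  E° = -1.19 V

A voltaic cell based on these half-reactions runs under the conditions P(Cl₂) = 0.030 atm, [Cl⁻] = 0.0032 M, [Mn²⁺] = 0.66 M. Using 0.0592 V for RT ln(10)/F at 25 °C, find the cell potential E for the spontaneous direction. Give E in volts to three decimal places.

+2.698 V

Cl₂/Cl⁻ is the cathode (higher E°), Mn²⁺/Mn the anode: E°cell = +1.40 − (-1.19) = +2.59 V, n = 2.
Overall: Cl₂(g) + Mn(s) → 2 Cl⁻(aq) + Mn²⁺(aq)
Q = [Cl⁻]^2·[Mn²⁺] / (P(Cl₂)); log Q = -3.647.
E = E° − (0.0592/n) log Q = +2.59 − (0.0592/2)(-3.647) = +2.698 V.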